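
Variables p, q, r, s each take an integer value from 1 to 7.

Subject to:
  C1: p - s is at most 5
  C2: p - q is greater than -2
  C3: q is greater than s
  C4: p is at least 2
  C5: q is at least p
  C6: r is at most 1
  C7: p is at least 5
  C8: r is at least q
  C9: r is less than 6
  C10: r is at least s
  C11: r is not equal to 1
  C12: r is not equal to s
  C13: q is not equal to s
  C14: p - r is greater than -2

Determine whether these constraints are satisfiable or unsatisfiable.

Unsatisfiable

From constraints 5 and 7: q ≥ p and p ≥ 5, so q ≥ 5. From constraints 6 and 8: q ≤ r and r ≤ 1, so q ≤ 1. But 1 < 5, so no value of q works.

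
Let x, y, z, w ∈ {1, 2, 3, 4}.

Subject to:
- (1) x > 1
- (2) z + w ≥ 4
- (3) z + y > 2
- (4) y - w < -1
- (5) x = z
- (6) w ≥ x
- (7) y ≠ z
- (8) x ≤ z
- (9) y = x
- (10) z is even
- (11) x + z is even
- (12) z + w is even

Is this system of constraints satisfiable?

Unsatisfiable

From constraints 5 and 9, y = x = z, so y = z. But constraint 7 says y ≠ z. Contradiction.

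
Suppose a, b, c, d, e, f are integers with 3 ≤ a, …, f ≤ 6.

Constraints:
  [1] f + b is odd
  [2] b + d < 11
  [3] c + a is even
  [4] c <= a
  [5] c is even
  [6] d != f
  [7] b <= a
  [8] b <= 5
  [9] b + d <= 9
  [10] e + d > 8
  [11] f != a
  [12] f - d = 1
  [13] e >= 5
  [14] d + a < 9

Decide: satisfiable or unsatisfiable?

Satisfiable

The assignment a = 4, b = 4, c = 4, d = 4, e = 5, f = 5 works:
  constraint 2 holds since b + d = 8.
  constraint 9 holds since b + d = 8.
  constraint 10 holds since e + d = 9.
The rest check out directly.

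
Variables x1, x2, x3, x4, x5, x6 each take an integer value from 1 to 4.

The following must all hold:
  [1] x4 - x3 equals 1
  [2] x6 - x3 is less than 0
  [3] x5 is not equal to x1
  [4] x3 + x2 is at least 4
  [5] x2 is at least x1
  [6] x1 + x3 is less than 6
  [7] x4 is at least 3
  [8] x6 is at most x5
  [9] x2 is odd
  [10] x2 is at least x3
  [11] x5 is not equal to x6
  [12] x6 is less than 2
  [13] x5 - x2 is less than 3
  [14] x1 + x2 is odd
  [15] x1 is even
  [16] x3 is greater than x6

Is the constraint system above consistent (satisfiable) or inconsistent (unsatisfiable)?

One satisfying assignment is x1 = 2, x2 = 3, x3 = 3, x4 = 4, x5 = 4, x6 = 1.
For the less obvious constraints — constraint 1: x4 - x3 = 1; constraint 2: x6 - x3 = -2 — and the others hold by inspection.

Satisfiable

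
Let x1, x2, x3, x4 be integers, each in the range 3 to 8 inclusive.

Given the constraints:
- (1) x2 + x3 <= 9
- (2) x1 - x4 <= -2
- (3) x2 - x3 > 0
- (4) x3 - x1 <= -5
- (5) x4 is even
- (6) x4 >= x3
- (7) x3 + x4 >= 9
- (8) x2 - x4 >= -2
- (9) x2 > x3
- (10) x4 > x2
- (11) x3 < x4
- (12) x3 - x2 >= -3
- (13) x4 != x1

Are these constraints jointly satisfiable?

Unsatisfiable

Constraints 2, 4, 8, and 12 give x3 − x2 ≥ -3, x2 − x4 ≥ -2, x4 − x1 ≥ 2, x1 − x3 ≥ 5.
Adding all 4 inequalities: the left sides telescope to 0, and the right sides sum to (-3) + (-2) + 2 + 5 = 2. So 0 ≥ 2, which is false.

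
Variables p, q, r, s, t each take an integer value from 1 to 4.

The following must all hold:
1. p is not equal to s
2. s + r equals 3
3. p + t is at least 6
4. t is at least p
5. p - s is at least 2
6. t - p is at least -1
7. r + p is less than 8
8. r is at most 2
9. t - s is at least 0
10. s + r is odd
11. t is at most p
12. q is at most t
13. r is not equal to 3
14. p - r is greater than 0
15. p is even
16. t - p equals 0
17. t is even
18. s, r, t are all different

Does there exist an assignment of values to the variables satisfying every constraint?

Satisfiable

Setting (p, q, r, s, t) = (4, 1, 2, 1, 4) satisfies everything: constraint 2: s + r = 3; constraint 3: p + t = 8, and the others follow.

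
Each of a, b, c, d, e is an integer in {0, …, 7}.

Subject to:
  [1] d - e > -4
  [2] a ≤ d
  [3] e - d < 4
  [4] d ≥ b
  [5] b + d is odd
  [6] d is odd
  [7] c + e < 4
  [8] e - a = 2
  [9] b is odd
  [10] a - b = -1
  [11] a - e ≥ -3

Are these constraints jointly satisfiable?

Constraint 9 makes b odd and constraint 6 makes d odd, so b + d must be even. Constraint 5 says b + d is odd — contradiction.

Unsatisfiable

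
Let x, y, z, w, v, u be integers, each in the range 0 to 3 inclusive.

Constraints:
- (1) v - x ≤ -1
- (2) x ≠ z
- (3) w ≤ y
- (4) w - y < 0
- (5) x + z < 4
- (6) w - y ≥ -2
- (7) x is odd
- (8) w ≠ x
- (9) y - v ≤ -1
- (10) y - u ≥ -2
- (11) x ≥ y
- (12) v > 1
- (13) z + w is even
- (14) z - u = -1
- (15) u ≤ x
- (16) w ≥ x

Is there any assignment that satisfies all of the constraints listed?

Unsatisfiable

Constraints 1, 4, 9, and 16 give y < v, v < x, x ≤ w, w < y. Chaining: y < v < x ≤ w < y, which forces y < y — impossible.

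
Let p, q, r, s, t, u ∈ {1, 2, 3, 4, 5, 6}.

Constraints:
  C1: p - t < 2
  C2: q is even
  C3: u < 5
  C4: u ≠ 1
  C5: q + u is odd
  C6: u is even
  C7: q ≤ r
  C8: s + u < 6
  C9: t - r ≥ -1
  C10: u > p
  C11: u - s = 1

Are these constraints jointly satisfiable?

Unsatisfiable

Constraint 2 makes q even and constraint 6 makes u even, so q + u must be even. Constraint 5 says q + u is odd — contradiction.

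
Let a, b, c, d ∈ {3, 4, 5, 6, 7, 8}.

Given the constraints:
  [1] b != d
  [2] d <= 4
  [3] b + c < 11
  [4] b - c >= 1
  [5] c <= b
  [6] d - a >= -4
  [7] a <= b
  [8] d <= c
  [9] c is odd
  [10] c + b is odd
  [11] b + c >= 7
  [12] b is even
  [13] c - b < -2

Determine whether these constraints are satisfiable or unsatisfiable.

Satisfiable

Try a = 4, b = 6, c = 3, d = 3.
Check constraint 3: b + c = 9; constraint 4: b - c = 3; constraint 6: d - a = -1. The remaining constraints are straightforward to verify.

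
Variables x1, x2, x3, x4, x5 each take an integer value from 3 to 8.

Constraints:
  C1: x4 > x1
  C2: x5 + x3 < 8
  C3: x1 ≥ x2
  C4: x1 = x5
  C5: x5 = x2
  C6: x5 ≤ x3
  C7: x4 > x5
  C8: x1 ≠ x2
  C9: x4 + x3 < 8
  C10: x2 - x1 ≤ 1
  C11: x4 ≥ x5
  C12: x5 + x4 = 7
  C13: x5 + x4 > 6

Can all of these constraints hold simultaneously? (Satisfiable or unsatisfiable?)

Unsatisfiable

From constraints 4 and 5, x1 = x5 = x2, so x1 = x2. But constraint 8 says x1 ≠ x2. Contradiction.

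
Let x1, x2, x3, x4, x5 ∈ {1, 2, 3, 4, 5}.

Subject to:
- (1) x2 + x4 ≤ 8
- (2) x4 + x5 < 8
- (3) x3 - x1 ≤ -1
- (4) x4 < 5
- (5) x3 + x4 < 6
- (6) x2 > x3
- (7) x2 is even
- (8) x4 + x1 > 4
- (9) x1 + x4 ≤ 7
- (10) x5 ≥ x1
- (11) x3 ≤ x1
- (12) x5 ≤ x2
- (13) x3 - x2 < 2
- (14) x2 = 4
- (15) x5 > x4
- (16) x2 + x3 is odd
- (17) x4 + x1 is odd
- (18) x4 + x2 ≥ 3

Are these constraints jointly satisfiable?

Satisfiable

Take x1 = 4, x2 = 4, x3 = 3, x4 = 1, x5 = 4. Then constraint 1: x2 + x4 = 5; constraint 2: x4 + x5 = 5; constraint 3: x3 - x1 = -1, and every other listed constraint is also met.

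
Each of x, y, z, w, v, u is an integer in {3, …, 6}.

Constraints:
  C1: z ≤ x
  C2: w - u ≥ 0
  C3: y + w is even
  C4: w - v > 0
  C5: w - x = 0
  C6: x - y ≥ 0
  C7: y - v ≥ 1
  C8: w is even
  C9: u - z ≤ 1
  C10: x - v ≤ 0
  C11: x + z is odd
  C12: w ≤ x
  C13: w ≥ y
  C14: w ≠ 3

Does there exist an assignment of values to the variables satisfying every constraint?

Constraints 6, 7, and 10 give x − y ≥ 0, y − v ≥ 1, v − x ≥ 0.
Adding all 3 inequalities: the left sides telescope to 0, and the right sides sum to 0 + 1 + 0 = 1. So 0 ≥ 1, which is false.

Unsatisfiable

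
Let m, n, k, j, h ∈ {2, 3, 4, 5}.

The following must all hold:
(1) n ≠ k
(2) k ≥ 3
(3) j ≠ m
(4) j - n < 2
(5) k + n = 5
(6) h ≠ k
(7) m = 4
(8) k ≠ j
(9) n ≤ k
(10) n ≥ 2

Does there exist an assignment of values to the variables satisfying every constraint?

Satisfiable

Take m = 4, n = 2, k = 3, j = 2, h = 5. Then constraint 4: j - n = 0; constraint 5: k + n = 5; constraint 9: n = 2, k = 3, and every other listed constraint is also met.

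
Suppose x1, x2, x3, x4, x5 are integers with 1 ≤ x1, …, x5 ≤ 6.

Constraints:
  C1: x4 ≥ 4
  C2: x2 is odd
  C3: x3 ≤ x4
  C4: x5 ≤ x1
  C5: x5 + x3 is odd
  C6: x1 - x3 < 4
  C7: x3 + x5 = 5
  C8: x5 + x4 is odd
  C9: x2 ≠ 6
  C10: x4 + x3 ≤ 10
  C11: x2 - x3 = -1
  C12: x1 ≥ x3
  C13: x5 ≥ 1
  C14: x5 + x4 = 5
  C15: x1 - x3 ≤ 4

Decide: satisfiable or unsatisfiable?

Try x1 = 6, x2 = 3, x3 = 4, x4 = 4, x5 = 1.
Check constraint 6: x1 - x3 = 2; constraint 7: x3 + x5 = 5. The remaining constraints are straightforward to verify.

Satisfiable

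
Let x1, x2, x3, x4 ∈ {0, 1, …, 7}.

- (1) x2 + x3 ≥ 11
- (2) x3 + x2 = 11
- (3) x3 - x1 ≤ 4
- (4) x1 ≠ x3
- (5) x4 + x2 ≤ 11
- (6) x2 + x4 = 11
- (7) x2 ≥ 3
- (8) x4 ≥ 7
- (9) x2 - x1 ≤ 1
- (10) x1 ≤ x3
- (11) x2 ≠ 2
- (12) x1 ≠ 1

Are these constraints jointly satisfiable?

Satisfiable

Setting (x1, x2, x3, x4) = (6, 4, 7, 7) satisfies everything: constraint 1: x2 + x3 = 11; constraint 2: x3 + x2 = 11, and the others follow.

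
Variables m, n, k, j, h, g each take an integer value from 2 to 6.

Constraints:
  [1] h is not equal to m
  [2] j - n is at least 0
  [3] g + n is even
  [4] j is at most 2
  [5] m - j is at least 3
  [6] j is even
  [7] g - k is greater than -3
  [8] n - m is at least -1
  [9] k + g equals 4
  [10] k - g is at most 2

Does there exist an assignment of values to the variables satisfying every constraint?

Unsatisfiable

Constraints 2, 5, and 8 give j − n ≥ 0, n − m ≥ -1, m − j ≥ 3.
Adding all 3 inequalities: the left sides telescope to 0, and the right sides sum to 0 + (-1) + 3 = 2. So 0 ≥ 2, which is false.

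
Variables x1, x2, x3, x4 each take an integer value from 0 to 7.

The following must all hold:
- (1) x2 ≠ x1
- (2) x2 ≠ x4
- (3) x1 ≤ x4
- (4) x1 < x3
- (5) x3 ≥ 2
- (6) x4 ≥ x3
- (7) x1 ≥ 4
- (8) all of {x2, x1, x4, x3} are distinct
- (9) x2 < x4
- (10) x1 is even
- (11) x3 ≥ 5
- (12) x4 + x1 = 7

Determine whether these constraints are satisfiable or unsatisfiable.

Unsatisfiable

From constraints 6 and 11: x4 ≥ x3 ≥ 5. From constraint 7: x1 ≥ 4. Hence x4 + x1 ≥ 9. But constraint 12 requires x4 + x1 = 7, and 7 < 9. Contradiction.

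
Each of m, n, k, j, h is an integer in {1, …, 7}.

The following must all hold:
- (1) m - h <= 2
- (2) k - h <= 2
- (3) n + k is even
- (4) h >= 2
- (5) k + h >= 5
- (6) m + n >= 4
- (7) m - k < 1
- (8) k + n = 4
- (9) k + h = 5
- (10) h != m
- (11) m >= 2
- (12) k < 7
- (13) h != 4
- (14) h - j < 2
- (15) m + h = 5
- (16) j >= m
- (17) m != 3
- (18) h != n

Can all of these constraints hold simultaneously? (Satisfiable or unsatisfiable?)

Satisfiable

Setting (m, n, k, j, h) = (2, 2, 2, 2, 3) satisfies everything: constraint 1: m - h = -1; constraint 2: k - h = -1, and the others follow.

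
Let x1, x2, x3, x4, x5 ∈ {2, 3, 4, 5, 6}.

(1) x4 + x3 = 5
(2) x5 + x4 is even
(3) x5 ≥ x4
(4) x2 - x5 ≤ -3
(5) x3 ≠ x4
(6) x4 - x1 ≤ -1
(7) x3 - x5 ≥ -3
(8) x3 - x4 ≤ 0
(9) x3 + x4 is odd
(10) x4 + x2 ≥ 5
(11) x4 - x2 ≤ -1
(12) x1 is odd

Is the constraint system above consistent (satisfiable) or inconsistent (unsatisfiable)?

Constraints 4, 7, 8, and 11 give x5 − x2 ≥ 3, x2 − x4 ≥ 1, x4 − x3 ≥ 0, x3 − x5 ≥ -3.
Adding all 4 inequalities: the left sides telescope to 0, and the right sides sum to 3 + 1 + 0 + (-3) = 1. So 0 ≥ 1, which is false.

Unsatisfiable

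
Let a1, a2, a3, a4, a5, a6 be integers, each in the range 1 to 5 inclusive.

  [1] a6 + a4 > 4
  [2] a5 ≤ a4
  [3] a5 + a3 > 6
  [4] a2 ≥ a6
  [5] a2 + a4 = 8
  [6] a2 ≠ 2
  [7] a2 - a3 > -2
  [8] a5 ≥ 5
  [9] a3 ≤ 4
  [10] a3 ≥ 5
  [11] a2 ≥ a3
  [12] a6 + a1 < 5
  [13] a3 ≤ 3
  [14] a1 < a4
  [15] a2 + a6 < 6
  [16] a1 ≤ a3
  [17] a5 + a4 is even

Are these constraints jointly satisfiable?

From constraints 10 and 11: a2 ≥ a3 ≥ 5. From constraints 2 and 8: a4 ≥ a5 ≥ 5. Hence a2 + a4 ≥ 10. But constraint 5 requires a2 + a4 = 8, and 8 < 10. Contradiction.

Unsatisfiable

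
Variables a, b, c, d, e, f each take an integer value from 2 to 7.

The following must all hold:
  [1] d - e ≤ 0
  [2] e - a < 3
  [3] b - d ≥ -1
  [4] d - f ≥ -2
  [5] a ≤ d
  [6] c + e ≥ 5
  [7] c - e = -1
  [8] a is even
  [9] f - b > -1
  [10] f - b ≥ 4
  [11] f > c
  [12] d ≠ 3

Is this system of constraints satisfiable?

Constraints 3, 4, and 10 give d − f ≥ -2, f − b ≥ 4, b − d ≥ -1.
Adding all 3 inequalities: the left sides telescope to 0, and the right sides sum to (-2) + 4 + (-1) = 1. So 0 ≥ 1, which is false.

Unsatisfiable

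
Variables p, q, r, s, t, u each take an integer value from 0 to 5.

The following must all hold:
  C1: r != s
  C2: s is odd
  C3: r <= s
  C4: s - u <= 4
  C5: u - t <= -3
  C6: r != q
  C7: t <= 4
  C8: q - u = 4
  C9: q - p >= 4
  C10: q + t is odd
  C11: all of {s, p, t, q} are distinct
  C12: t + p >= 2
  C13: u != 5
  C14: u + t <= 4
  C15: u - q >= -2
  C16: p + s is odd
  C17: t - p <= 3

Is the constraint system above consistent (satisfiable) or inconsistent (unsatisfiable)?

Unsatisfiable

Constraints 5, 9, 15, and 17 give t − u ≥ 3, u − q ≥ -2, q − p ≥ 4, p − t ≥ -3.
Adding all 4 inequalities: the left sides telescope to 0, and the right sides sum to 3 + (-2) + 4 + (-3) = 2. So 0 ≥ 2, which is false.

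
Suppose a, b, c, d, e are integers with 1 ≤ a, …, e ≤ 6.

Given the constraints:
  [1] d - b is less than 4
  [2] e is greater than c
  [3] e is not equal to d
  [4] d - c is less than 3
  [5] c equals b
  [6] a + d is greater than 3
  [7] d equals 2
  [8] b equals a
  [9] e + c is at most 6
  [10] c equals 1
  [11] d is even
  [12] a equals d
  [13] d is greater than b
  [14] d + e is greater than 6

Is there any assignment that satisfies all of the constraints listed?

Constraint 10 fixes c = 1 and constraint 7 fixes d = 2. Constraints 5, 8, and 12 give c = b = a = d, so c = d. But 1 ≠ 2 — contradiction.

Unsatisfiable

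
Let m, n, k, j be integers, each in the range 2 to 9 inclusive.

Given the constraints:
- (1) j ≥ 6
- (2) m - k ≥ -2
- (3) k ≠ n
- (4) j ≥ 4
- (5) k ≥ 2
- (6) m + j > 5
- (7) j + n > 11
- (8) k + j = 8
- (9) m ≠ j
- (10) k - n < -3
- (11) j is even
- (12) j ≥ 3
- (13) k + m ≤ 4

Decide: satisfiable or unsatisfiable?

One satisfying assignment is m = 2, n = 7, k = 2, j = 6.
For the less obvious constraints — constraint 2: m - k = 0; constraint 6: m + j = 8; constraint 7: j + n = 13 — and the others hold by inspection.

Satisfiable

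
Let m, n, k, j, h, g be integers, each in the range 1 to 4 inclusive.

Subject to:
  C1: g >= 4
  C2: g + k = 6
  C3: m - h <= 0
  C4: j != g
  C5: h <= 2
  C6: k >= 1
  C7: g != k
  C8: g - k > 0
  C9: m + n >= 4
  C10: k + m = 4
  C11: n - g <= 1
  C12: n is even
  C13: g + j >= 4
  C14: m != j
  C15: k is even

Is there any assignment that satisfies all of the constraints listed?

Try m = 2, n = 4, k = 2, j = 1, h = 2, g = 4.
Check constraint 2: g + k = 6; constraint 3: m - h = 0; constraint 8: g - k = 2. The remaining constraints are straightforward to verify.

Satisfiable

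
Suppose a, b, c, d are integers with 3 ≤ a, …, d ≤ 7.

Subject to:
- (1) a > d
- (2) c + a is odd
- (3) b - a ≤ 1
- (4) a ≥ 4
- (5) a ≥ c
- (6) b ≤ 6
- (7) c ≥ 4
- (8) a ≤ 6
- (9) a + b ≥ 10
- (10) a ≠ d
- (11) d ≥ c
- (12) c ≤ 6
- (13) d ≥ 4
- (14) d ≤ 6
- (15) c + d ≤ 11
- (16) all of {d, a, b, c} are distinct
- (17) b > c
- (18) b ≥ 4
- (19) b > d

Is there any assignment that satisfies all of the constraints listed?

Constraints 4, 6, 7, 8, 12, 13, 14, and 18 confine each of d, a, b, c to the 3 values {4, …, 6}.
Constraint 16 requires all 4 of them to be distinct, but only 3 values are available — impossible by the pigeonhole principle.

Unsatisfiable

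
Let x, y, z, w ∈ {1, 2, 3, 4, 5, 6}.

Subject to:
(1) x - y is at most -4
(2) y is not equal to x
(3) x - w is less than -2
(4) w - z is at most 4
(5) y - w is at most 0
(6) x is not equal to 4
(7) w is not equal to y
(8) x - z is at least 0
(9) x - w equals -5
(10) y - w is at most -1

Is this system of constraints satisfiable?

Unsatisfiable

Constraints 1, 4, 8, and 10 give z − w ≥ -4, w − y ≥ 1, y − x ≥ 4, x − z ≥ 0.
Adding all 4 inequalities: the left sides telescope to 0, and the right sides sum to (-4) + 1 + 4 + 0 = 1. So 0 ≥ 1, which is false.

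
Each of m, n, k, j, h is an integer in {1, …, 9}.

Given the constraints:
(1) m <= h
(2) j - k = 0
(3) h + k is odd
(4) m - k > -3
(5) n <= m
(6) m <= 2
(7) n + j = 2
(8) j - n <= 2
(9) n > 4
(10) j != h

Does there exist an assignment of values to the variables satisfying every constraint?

Unsatisfiable

From constraint 9: n ≥ 5. From constraints 5 and 6: n ≤ m and m ≤ 2, so n ≤ 2. But 2 < 5, so no value of n works.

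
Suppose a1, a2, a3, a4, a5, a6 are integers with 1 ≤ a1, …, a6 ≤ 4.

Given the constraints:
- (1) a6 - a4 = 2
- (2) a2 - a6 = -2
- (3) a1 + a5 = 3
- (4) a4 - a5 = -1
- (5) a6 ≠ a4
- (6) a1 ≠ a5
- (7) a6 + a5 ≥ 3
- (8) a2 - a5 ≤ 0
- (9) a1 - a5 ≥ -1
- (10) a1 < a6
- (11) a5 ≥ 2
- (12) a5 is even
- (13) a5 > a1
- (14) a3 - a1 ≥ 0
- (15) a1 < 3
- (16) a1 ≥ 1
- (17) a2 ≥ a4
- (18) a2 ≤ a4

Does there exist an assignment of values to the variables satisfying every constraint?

Try a1 = 1, a2 = 1, a3 = 2, a4 = 1, a5 = 2, a6 = 3.
Check constraint 1: a6 - a4 = 2; constraint 2: a2 - a6 = -2. The remaining constraints are straightforward to verify.

Satisfiable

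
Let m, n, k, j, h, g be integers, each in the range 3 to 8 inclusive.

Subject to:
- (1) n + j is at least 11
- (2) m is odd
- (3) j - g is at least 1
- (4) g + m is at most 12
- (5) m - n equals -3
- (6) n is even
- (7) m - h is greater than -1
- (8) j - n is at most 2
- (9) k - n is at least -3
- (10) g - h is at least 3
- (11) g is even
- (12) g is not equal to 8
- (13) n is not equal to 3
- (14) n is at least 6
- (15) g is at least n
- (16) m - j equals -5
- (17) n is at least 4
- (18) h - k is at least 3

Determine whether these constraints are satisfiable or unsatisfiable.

Unsatisfiable

Constraints 3, 8, 9, 10, and 18 give k − n ≥ -3, n − j ≥ -2, j − g ≥ 1, g − h ≥ 3, h − k ≥ 3.
Adding all 5 inequalities: the left sides telescope to 0, and the right sides sum to (-3) + (-2) + 1 + 3 + 3 = 2. So 0 ≥ 2, which is false.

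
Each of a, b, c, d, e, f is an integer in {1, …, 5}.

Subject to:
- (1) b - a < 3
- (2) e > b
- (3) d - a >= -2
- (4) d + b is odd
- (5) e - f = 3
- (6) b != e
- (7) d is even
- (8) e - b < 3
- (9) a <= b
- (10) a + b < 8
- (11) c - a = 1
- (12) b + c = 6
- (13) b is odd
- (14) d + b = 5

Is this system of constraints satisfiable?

Satisfiable

One satisfying assignment is a = 2, b = 3, c = 3, d = 2, e = 4, f = 1.
For the less obvious constraints — constraint 1: b - a = 1; constraint 3: d - a = 0; constraint 5: e - f = 3 — and the others hold by inspection.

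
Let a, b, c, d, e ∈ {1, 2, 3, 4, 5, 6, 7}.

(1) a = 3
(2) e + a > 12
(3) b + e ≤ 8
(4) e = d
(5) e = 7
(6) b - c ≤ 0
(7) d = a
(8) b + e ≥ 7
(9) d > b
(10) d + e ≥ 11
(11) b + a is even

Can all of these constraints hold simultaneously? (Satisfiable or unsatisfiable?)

Constraint 5 fixes e = 7 and constraint 1 fixes a = 3. Constraints 4 and 7 give e = d = a, so e = a. But 7 ≠ 3 — contradiction.

Unsatisfiable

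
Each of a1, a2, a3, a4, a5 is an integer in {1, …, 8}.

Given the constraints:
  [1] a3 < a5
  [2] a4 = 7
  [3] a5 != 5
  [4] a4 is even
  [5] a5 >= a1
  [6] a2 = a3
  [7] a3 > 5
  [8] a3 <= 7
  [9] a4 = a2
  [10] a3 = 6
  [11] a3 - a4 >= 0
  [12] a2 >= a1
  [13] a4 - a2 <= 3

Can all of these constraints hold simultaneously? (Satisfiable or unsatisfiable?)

Unsatisfiable

Constraint 2 fixes a4 = 7 and constraint 10 fixes a3 = 6. Constraints 6 and 9 give a4 = a2 = a3, so a4 = a3. But 7 ≠ 6 — contradiction.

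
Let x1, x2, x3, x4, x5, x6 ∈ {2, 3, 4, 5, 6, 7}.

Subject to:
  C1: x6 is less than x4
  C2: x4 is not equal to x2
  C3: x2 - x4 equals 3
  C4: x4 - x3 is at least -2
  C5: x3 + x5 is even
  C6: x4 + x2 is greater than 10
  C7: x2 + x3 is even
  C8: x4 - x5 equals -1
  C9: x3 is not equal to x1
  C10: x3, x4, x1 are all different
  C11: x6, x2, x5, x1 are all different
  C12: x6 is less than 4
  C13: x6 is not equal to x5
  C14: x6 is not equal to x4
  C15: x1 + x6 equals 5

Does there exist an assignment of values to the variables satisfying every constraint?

Satisfiable

One satisfying assignment is x1 = 3, x2 = 7, x3 = 5, x4 = 4, x5 = 5, x6 = 2.
For the less obvious constraints — constraint 3: x2 - x4 = 3; constraint 4: x4 - x3 = -1 — and the others hold by inspection.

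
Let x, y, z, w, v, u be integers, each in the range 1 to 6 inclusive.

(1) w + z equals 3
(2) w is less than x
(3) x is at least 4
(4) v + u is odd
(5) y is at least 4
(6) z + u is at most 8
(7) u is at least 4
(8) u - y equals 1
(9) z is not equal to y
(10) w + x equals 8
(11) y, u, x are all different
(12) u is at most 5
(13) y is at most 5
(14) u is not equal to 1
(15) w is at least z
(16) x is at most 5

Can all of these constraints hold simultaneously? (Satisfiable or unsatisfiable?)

Constraints 3, 5, 7, 12, 13, and 16 confine each of y, u, x to the 2 values {4, 5}.
Constraint 11 requires all 3 of them to be distinct, but only 2 values are available — impossible by the pigeonhole principle.

Unsatisfiable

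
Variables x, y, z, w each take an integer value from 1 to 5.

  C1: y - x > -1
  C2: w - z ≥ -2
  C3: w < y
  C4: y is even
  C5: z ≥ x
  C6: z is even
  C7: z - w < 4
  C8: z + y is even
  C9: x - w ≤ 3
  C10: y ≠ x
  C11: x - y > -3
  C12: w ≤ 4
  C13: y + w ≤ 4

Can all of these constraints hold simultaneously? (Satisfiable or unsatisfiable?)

Satisfiable

Take x = 1, y = 2, z = 2, w = 1. Then constraint 1: y - x = 1; constraint 2: w - z = -1, and every other listed constraint is also met.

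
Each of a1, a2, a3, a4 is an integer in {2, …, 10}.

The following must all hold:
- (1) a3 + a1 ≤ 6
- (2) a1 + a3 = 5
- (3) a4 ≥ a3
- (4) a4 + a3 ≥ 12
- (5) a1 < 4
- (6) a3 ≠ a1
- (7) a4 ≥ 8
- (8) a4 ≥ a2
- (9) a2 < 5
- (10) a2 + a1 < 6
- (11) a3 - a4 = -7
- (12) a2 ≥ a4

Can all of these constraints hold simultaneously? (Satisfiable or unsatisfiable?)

From constraints 7 and 12: a2 ≥ a4 and a4 ≥ 8, so a2 ≥ 8. From constraint 9: a2 ≤ 4. But 4 < 8, so no value of a2 works.

Unsatisfiable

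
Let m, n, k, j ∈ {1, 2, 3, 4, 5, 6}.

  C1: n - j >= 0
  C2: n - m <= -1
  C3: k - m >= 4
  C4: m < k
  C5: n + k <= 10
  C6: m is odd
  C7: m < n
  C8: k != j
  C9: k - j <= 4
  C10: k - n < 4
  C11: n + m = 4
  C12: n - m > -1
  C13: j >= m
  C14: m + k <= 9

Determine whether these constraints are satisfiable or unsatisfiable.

Constraints 1, 2, 3, and 9 give n − j ≥ 0, j − k ≥ -4, k − m ≥ 4, m − n ≥ 1.
Adding all 4 inequalities: the left sides telescope to 0, and the right sides sum to 0 + (-4) + 4 + 1 = 1. So 0 ≥ 1, which is false.

Unsatisfiable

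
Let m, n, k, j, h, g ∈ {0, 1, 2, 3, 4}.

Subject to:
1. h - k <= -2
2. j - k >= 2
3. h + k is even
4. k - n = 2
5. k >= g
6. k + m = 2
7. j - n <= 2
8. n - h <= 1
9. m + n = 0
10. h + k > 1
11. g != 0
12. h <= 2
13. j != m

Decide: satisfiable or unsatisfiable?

Unsatisfiable

Constraints 1, 2, 7, and 8 give j − k ≥ 2, k − h ≥ 2, h − n ≥ -1, n − j ≥ -2.
Adding all 4 inequalities: the left sides telescope to 0, and the right sides sum to 2 + 2 + (-1) + (-2) = 1. So 0 ≥ 1, which is false.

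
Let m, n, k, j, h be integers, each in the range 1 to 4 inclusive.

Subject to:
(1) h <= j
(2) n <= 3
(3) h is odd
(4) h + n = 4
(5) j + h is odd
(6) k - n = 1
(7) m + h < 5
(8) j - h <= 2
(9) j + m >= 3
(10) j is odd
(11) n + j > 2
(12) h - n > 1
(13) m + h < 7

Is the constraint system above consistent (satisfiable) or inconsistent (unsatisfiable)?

Unsatisfiable

Constraint 10 makes j odd and constraint 3 makes h odd, so j + h must be even. Constraint 5 says j + h is odd — contradiction.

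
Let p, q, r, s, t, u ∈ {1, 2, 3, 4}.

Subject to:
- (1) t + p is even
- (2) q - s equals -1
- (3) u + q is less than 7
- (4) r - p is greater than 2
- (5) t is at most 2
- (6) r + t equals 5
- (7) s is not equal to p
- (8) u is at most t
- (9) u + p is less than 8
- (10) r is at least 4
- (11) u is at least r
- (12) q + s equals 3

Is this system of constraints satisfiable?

From constraints 10 and 11: u ≥ r and r ≥ 4, so u ≥ 4. From constraints 5 and 8: u ≤ t and t ≤ 2, so u ≤ 2. But 2 < 4, so no value of u works.

Unsatisfiable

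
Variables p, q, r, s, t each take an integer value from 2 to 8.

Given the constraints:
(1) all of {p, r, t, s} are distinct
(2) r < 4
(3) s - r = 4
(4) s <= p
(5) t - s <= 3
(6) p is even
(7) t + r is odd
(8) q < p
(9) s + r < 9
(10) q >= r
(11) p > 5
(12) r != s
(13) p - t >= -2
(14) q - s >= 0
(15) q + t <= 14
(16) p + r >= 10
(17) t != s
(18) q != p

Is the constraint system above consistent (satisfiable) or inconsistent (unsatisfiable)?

Satisfiable

The assignment p = 8, q = 6, r = 2, s = 6, t = 7 works:
  constraint 3 holds since s - r = 4.
  constraint 5 holds since t - s = 1.
  constraint 9 holds since s + r = 8.
The rest check out directly.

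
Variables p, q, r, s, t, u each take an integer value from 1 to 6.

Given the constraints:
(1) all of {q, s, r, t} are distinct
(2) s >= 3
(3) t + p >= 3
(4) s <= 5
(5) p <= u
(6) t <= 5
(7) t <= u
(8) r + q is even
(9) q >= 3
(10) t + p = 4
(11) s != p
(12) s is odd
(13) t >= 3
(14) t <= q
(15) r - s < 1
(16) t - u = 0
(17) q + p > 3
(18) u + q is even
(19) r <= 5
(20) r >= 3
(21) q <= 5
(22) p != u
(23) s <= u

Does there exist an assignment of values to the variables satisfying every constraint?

Constraints 2, 4, 6, 9, 13, 19, 20, and 21 confine each of q, s, r, t to the 3 values {3, …, 5}.
Constraint 1 requires all 4 of them to be distinct, but only 3 values are available — impossible by the pigeonhole principle.

Unsatisfiable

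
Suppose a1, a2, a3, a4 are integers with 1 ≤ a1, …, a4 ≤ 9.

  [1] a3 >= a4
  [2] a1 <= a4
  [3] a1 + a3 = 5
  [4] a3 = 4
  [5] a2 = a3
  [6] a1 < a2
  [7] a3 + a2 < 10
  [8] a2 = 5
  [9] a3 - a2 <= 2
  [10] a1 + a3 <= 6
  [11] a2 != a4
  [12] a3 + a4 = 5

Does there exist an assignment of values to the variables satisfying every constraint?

Constraint 8 fixes a2 = 5 and constraint 4 fixes a3 = 4, but constraint 5 requires a2 = a3. Since 5 ≠ 4, contradiction.

Unsatisfiable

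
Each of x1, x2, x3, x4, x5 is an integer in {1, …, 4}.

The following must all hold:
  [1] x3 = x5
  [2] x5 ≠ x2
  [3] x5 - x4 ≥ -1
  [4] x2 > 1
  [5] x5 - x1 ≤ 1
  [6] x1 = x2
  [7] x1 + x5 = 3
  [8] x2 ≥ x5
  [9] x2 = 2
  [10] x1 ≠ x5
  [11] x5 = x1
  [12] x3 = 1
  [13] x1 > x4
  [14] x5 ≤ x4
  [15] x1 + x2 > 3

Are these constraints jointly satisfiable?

Unsatisfiable

Constraint 12 fixes x3 = 1 and constraint 9 fixes x2 = 2. Constraints 1, 6, and 11 give x3 = x5 = x1 = x2, so x3 = x2. But 1 ≠ 2 — contradiction.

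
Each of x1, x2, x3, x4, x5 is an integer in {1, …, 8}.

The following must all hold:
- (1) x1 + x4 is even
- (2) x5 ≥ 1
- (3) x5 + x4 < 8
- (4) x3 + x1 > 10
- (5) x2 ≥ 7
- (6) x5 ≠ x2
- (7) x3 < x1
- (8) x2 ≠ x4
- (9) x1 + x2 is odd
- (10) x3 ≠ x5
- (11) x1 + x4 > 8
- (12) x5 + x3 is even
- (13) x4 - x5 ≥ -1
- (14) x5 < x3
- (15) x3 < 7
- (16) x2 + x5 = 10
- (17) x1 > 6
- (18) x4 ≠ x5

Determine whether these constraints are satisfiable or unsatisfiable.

Take x1 = 7, x2 = 8, x3 = 4, x4 = 3, x5 = 2. Then constraint 3: x5 + x4 = 5; constraint 4: x3 + x1 = 11; constraint 11: x1 + x4 = 10, and every other listed constraint is also met.

Satisfiable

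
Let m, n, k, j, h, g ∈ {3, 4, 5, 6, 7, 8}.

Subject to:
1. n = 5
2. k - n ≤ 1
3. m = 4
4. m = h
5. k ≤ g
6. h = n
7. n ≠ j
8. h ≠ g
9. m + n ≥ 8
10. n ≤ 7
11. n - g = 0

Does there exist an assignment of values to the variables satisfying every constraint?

Constraint 3 fixes m = 4 and constraint 1 fixes n = 5. Constraints 4 and 6 give m = h = n, so m = n. But 4 ≠ 5 — contradiction.

Unsatisfiable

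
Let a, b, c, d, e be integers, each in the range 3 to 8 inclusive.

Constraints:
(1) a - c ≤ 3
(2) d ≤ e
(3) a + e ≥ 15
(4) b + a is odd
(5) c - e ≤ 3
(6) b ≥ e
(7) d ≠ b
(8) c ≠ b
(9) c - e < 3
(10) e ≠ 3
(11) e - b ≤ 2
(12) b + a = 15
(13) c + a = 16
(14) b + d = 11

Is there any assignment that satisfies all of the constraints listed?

Try a = 8, b = 7, c = 8, d = 4, e = 7.
Check constraint 1: a - c = 0; constraint 3: a + e = 15; constraint 5: c - e = 1. The remaining constraints are straightforward to verify.

Satisfiable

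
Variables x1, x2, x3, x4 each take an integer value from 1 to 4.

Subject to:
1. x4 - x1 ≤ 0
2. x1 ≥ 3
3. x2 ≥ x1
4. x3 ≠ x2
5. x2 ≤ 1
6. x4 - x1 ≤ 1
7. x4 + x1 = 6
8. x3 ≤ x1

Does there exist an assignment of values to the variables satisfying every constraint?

Unsatisfiable

From constraint 2: x1 ≥ 3. From constraints 3 and 5: x1 ≤ x2 and x2 ≤ 1, so x1 ≤ 1. But 1 < 3, so no value of x1 works.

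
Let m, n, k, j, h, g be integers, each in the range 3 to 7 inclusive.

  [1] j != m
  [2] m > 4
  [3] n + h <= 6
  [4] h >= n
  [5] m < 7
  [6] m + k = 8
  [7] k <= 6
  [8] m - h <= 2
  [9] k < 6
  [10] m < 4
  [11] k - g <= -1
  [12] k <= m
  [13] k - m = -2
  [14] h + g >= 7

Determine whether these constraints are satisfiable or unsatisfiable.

Unsatisfiable

From constraint 2: m ≥ 5. From constraint 10: m ≤ 3. But 3 < 5, so no value of m works.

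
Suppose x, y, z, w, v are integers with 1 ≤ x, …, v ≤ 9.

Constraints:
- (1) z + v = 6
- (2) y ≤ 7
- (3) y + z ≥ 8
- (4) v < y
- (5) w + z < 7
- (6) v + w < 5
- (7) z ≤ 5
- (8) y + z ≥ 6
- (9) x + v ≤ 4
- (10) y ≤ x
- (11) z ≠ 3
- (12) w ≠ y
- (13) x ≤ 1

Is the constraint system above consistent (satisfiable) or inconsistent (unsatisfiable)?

Unsatisfiable

From constraints 10 and 13: y ≤ x ≤ 1. From constraint 7: z ≤ 5. Hence y + z ≤ 6. But constraint 3 requires y + z ≥ 8, and 8 > 6. Contradiction.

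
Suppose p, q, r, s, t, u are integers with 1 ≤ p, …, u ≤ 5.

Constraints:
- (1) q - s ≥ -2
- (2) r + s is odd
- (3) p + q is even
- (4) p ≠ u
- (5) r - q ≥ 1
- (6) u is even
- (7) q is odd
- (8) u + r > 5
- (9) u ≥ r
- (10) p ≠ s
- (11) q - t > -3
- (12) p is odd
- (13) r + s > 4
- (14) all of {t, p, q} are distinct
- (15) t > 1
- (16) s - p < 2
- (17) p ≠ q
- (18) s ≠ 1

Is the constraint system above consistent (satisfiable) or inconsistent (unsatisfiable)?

Take p = 3, q = 1, r = 3, s = 2, t = 2, u = 4. Then constraint 1: q - s = -1; constraint 5: r - q = 2, and every other listed constraint is also met.

Satisfiable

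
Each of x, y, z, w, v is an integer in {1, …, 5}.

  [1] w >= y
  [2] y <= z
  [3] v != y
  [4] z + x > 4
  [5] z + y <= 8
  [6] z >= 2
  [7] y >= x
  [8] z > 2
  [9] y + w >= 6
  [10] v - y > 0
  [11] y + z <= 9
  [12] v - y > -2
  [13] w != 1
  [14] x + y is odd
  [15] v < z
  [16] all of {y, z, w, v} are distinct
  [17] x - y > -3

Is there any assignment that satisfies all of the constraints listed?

Take x = 1, y = 2, z = 4, w = 5, v = 3. Then constraint 4: z + x = 5; constraint 5: z + y = 6; constraint 9: y + w = 7, and every other listed constraint is also met.

Satisfiable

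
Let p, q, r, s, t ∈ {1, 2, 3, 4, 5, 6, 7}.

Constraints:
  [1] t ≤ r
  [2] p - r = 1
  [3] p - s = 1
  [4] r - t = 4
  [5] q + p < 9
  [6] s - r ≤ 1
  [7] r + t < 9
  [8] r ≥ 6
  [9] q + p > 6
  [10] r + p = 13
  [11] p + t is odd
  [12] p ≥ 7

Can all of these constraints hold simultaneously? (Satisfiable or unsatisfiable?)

One satisfying assignment is p = 7, q = 1, r = 6, s = 6, t = 2.
For the less obvious constraints — constraint 2: p - r = 1; constraint 3: p - s = 1; constraint 4: r - t = 4 — and the others hold by inspection.

Satisfiable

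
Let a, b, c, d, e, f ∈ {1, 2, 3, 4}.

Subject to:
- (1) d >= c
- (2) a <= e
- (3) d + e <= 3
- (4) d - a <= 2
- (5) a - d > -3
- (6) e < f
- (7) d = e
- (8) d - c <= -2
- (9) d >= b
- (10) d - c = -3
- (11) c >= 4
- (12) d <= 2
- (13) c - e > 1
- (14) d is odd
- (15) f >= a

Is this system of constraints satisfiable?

Unsatisfiable

From constraint 11: c ≥ 4. From constraints 1 and 12: c ≤ d and d ≤ 2, so c ≤ 2. But 2 < 4, so no value of c works.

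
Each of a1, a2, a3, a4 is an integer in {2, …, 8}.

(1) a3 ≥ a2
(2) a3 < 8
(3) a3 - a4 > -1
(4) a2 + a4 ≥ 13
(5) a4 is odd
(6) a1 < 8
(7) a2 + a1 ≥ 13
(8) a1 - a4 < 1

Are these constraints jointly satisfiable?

Satisfiable

One satisfying assignment is a1 = 7, a2 = 6, a3 = 7, a4 = 7.
For the less obvious constraints — constraint 3: a3 - a4 = 0; constraint 4: a2 + a4 = 13; constraint 7: a2 + a1 = 13 — and the others hold by inspection.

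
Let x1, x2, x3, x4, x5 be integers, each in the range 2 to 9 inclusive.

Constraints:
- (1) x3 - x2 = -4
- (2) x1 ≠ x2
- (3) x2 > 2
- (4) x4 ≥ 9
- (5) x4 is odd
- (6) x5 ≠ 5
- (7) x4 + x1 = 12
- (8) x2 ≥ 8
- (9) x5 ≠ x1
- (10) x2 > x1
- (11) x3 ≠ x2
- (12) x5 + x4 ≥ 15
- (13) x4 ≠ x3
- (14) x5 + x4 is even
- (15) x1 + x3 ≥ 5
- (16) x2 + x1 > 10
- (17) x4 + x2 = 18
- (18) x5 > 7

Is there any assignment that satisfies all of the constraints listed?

One satisfying assignment is x1 = 3, x2 = 9, x3 = 5, x4 = 9, x5 = 9.
For the less obvious constraints — constraint 1: x3 - x2 = -4; constraint 7: x4 + x1 = 12 — and the others hold by inspection.

Satisfiable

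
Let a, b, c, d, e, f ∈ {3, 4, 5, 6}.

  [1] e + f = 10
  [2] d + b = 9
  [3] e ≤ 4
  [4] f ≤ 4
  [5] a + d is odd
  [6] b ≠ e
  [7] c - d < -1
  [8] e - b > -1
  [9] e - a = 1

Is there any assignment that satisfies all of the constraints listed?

From constraint 3: e ≤ 4. From constraint 4: f ≤ 4. Hence e + f ≤ 8. But constraint 1 requires e + f = 10, and 10 > 8. Contradiction.

Unsatisfiable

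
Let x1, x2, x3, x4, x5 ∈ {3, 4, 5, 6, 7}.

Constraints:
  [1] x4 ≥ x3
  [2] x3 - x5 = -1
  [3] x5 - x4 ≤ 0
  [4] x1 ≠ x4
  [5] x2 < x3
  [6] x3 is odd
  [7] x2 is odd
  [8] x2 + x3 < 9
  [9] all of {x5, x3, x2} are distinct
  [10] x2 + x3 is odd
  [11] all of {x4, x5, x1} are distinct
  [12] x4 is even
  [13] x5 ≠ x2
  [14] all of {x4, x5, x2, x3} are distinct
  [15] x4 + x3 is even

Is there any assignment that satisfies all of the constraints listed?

Unsatisfiable

Constraint 12 makes x4 even and constraint 6 makes x3 odd, so x4 + x3 must be odd. Constraint 15 says x4 + x3 is even — contradiction.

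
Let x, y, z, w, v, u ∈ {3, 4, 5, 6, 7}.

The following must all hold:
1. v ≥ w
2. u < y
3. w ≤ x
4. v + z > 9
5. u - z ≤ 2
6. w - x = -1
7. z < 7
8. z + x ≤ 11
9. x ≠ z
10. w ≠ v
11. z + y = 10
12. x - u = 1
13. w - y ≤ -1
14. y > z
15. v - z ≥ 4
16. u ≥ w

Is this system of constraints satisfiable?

Satisfiable

Try x = 6, y = 7, z = 3, w = 5, v = 7, u = 5.
Check constraint 4: v + z = 10; constraint 5: u - z = 2; constraint 6: w - x = -1. The remaining constraints are straightforward to verify.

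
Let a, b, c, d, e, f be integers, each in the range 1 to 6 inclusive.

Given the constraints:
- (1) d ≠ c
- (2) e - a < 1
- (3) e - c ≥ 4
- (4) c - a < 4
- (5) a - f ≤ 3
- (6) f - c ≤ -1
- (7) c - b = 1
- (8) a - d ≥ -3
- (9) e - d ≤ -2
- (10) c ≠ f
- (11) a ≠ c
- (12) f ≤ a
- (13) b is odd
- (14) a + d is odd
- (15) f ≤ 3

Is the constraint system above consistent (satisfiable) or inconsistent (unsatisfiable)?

Unsatisfiable

Constraints 3, 5, 6, 8, and 9 give a − d ≥ -3, d − e ≥ 2, e − c ≥ 4, c − f ≥ 1, f − a ≥ -3.
Adding all 5 inequalities: the left sides telescope to 0, and the right sides sum to (-3) + 2 + 4 + 1 + (-3) = 1. So 0 ≥ 1, which is false.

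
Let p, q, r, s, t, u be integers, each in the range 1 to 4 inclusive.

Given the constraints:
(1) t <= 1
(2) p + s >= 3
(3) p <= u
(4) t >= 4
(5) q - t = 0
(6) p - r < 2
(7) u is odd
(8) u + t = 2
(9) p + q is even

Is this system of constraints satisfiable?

Unsatisfiable

From constraint 4: t ≥ 4. From constraint 1: t ≤ 1. But 1 < 4, so no value of t works.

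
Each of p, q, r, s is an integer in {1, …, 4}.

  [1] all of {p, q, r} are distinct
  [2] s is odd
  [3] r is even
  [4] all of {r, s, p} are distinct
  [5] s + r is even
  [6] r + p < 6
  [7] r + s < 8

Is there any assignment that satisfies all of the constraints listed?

Constraint 2 makes s odd and constraint 3 makes r even, so s + r must be odd. Constraint 5 says s + r is even — contradiction.

Unsatisfiable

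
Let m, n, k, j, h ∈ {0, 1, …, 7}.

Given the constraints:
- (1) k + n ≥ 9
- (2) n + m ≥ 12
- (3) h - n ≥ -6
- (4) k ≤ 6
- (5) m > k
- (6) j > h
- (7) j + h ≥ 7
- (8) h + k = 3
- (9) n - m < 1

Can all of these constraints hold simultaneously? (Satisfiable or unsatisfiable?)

Take m = 7, n = 6, k = 3, j = 7, h = 0. Then constraint 1: k + n = 9; constraint 2: n + m = 13, and every other listed constraint is also met.

Satisfiable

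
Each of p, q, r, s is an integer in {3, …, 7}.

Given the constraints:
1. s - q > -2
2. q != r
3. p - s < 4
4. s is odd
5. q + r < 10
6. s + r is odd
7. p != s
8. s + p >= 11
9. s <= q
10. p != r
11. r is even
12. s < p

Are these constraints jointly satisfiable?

The assignment p = 6, q = 5, r = 4, s = 5 works:
  constraint 1 holds since s - q = 0.
  constraint 3 holds since p - s = 1.
  constraint 5 holds since q + r = 9.
The rest check out directly.

Satisfiable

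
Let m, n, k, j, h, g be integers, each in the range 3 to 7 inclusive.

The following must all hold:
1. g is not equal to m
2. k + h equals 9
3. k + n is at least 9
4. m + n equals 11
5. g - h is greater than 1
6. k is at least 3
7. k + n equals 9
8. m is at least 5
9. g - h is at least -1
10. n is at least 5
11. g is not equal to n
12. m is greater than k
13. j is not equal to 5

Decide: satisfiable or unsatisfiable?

Satisfiable

One satisfying assignment is m = 6, n = 5, k = 4, j = 6, h = 5, g = 7.
For the less obvious constraints — constraint 2: k + h = 9; constraint 3: k + n = 9; constraint 4: m + n = 11 — and the others hold by inspection.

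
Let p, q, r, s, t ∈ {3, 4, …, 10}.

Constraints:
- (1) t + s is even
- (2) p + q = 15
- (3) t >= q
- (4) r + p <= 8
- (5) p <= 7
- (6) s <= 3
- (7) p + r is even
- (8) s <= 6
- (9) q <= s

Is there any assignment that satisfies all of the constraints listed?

Unsatisfiable

From constraint 5: p ≤ 7. From constraints 8 and 9: q ≤ s ≤ 6. Hence p + q ≤ 13. But constraint 2 requires p + q = 15, and 15 > 13. Contradiction.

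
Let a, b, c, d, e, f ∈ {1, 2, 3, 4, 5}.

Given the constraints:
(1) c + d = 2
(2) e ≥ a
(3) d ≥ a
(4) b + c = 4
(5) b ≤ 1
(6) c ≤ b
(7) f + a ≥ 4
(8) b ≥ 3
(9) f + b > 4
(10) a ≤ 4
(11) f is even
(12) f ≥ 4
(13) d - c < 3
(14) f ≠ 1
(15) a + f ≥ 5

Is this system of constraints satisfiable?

From constraint 8: b ≥ 3. From constraint 5: b ≤ 1. But 1 < 3, so no value of b works.

Unsatisfiable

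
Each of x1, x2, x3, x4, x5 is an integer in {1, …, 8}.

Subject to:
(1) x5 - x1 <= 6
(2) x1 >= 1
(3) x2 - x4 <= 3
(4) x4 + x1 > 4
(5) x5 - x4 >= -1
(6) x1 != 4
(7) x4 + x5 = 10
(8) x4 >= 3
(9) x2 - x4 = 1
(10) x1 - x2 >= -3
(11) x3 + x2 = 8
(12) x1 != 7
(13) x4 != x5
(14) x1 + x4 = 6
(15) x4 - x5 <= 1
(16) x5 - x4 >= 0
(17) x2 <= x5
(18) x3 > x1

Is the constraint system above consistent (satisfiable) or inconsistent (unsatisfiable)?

Satisfiable

The assignment x1 = 2, x2 = 5, x3 = 3, x4 = 4, x5 = 6 works:
  constraint 1 holds since x5 - x1 = 4.
  constraint 3 holds since x2 - x4 = 1.
  constraint 4 holds since x4 + x1 = 6.
The rest check out directly.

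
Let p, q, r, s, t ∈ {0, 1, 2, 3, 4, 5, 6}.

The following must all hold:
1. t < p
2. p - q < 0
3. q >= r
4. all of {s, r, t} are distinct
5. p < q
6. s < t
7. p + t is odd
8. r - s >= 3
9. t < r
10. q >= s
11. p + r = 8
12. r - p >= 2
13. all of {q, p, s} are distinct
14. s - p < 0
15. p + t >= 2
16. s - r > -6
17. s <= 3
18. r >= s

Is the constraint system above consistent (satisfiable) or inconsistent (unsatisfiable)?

Satisfiable

Setting (p, q, r, s, t) = (3, 6, 5, 0, 2) satisfies everything: constraint 2: p - q = -3; constraint 8: r - s = 5; constraint 11: p + r = 8, and the others follow.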